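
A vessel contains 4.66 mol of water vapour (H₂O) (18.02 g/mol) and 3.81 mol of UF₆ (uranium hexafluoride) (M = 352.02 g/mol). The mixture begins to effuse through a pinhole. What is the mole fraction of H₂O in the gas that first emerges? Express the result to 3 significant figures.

Effusion rate of each component ∝ n_i/√M_i (partial pressure × 1/√M).
x_H₂O(eff) = (n_H₂O/√M_H₂O) / (n_H₂O/√M_H₂O + n_UF₆/√M_UF₆)
= (4.66/√18.02) / (4.66/√18.02 + 3.81/√352.02) = 1.098/(1.098 + 0.2031) = 0.844.

0.844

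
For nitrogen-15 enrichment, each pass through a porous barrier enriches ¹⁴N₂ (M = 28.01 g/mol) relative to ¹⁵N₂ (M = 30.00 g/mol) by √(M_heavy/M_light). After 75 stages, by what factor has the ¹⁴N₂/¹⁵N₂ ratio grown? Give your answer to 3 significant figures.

The single-stage factor is √(M_heavy/M_light), so 75 stages give [√(30.00/28.01)]^75 = (30.00/28.01)^(75/2).
= 1.07105^(75/2) = 13.1.

13.1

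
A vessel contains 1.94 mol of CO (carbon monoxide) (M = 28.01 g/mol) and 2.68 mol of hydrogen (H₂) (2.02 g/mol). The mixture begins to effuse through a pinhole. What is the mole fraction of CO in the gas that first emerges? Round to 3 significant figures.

0.163

Each component's effusion rate ∝ (its partial pressure)·(1/√M) ∝ n_i/√M_i.
x_CO(eff) = (n_CO/√M_CO) / (n_CO/√M_CO + n_H₂/√M_H₂)
= (1.94/√28.01) / (1.94/√28.01 + 2.68/√2.02) = 0.3666/(0.3666 + 1.886) = 0.163.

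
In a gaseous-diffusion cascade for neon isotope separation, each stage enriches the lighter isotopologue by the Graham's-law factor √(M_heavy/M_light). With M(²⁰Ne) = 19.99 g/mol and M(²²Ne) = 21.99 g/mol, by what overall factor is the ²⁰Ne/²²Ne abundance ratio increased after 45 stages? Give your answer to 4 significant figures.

8.546

Each stage multiplies the ratio by α = √(21.99/19.99), so after 45 stages the overall factor is α^45 = (21.99/19.99)^(45/2).
= 1.10005^(45/2) = 8.546.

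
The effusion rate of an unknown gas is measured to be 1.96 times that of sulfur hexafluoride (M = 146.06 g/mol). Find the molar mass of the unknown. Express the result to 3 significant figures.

38.0 g/mol

Graham's law gives rate_X/rate_SF₆ = √(M_SF₆/M_X).
1.96 = √(146.06/M_X)
M_X = 146.06 / 1.96² = 146.06 / 3.842 = 38.0 g/mol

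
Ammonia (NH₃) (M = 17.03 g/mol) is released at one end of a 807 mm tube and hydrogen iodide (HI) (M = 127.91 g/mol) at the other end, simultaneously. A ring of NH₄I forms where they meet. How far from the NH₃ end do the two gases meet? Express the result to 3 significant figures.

The fronts meet when d_NH₃ + d_HI = L with d_NH₃/d_HI = √(M_HI/M_NH₃) (Graham's law). Here √(M_HI/M_NH₃) = √(127.91/17.03) = 2.741.
With d_NH₃ + d_HI = 807 mm, d_HI = 807/(1 + 2.741) = 215.7 mm.
d_NH₃ = 807 − 215.7 = 591 mm.

591 mm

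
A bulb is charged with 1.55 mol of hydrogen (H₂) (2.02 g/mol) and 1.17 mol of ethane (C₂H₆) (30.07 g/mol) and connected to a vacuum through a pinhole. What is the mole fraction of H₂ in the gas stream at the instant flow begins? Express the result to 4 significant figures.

Rate_i ∝ x_i/√M_i (Graham's law weighted by mole fraction), so the effusate composition follows n_i/√M_i.
Mole fraction of H₂ in the effusate = (n_H₂/√M_H₂) / (n_H₂/√M_H₂ + n_C₂H₆/√M_C₂H₆)
= (1.55/√2.02) / (1.55/√2.02 + 1.17/√30.07) = 1.091/(1.091 + 0.2134) = 0.8364.

0.8364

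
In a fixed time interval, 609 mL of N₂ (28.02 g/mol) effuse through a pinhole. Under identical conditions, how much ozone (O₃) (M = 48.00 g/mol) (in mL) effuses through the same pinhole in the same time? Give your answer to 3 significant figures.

465 mL

From Graham's law, rate_O₃/rate_N₂ = √(M_N₂/M_O₃) = √(28.02/48.00) = √0.5837 = 0.7640.
So the volume for O₃ is 609 × 0.7640 = 465 mL.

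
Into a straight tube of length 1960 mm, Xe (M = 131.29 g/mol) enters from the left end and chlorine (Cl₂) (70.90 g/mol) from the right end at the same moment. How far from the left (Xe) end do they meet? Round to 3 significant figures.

830 mm

In equal time, each gas travels a distance ∝ its rate ∝ 1/√M, so d_Xe/d_Cl₂ = √(M_Cl₂/M_Xe) = √(70.90/131.29) = 0.7349.
With d_Xe + d_Cl₂ = 1960 mm, d_Cl₂ = 1960/(1 + 0.7349) = 1130 mm.
d_Xe = 1960 − 1130 = 830 mm.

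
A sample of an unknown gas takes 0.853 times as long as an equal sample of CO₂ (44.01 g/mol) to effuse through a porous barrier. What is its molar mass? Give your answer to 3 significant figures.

32.0 g/mol

By Graham's law, t_X/t_CO₂ = √(M_X/M_CO₂).
0.853 = √(M_X/44.01)
M_X = 44.01 × 0.853² = 44.01 × 0.7276 = 32.0 g/mol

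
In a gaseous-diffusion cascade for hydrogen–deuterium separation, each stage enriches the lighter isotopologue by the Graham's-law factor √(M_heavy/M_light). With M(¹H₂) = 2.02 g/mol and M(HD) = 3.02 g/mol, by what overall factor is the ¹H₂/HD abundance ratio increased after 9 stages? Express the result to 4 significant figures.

The single-stage factor is √(M_heavy/M_light), so 9 stages give [√(3.02/2.02)]^9 = (3.02/2.02)^(9/2).
= 1.49505^(9/2) = 6.109.

6.109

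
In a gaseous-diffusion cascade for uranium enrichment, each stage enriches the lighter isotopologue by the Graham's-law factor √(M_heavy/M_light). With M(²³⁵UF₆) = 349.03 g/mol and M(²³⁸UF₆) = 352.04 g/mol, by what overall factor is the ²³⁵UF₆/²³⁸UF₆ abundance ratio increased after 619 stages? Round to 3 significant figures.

After 619 stages the ratio has grown by (√(352.04/349.03))^619 = (352.04/349.03)^(619/2).
= 1.00862^(619/2) = 14.3.

14.3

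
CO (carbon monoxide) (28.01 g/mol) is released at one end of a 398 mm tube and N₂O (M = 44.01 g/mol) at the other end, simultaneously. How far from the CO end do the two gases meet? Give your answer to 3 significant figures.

221 mm

The fronts meet when d_CO + d_N₂O = L with d_CO/d_N₂O = √(M_N₂O/M_CO) (Graham's law). Here √(M_N₂O/M_CO) = √(44.01/28.01) = 1.253.
With d_CO + d_N₂O = 398 mm, d_N₂O = 398/(1 + 1.253) = 176.6 mm.
d_CO = 398 − 176.6 = 221 mm.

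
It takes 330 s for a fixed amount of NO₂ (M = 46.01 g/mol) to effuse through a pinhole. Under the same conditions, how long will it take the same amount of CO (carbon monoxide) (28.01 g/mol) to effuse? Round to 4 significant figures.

By Graham's law, t_CO/t_NO₂ = √(M_CO/M_NO₂) = √(28.01/46.01) = √0.6088 = 0.7802.
So the time for CO is 330 × 0.7802 = 257.5 s.

257.5 s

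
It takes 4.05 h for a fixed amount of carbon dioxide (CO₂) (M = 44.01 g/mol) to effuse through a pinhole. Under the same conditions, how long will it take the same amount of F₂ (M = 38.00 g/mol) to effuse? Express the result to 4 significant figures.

Graham's law gives t_F₂/t_CO₂ = √(M_F₂/M_CO₂) = √(38.00/44.01) = √0.8634 = 0.9292.
So the time for F₂ is 4.05 × 0.9292 = 3.763 h.

3.763 h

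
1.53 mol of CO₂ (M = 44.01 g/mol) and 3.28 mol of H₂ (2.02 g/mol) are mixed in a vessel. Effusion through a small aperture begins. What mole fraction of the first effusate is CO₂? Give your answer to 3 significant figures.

Effusion rate of each component ∝ n_i/√M_i (partial pressure × 1/√M).
x_CO₂(eff) = (n_CO₂/√M_CO₂) / (n_CO₂/√M_CO₂ + n_H₂/√M_H₂)
= (1.53/√44.01) / (1.53/√44.01 + 3.28/√2.02) = 0.2306/(0.2306 + 2.308) = 0.0909.

0.0909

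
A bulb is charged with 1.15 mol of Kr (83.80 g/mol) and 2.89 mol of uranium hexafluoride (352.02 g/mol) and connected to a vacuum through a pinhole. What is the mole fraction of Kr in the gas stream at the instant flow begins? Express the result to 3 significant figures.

0.449

Effusion rate of each component ∝ n_i/√M_i (partial pressure × 1/√M).
x_Kr(eff) = (n_Kr/√M_Kr) / (n_Kr/√M_Kr + n_UF₆/√M_UF₆)
= (1.15/√83.80) / (1.15/√83.80 + 2.89/√352.02) = 0.1256/(0.1256 + 0.1540) = 0.449.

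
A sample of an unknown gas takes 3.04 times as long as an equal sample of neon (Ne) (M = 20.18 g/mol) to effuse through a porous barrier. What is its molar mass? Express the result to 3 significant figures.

Since effusion rate ∝ 1/√M, t_X/t_Ne = √(M_X/M_Ne).
3.04 = √(M_X/20.18)
M_X = 20.18 × 3.04² = 20.18 × 9.242 = 186 g/mol

186 g/mol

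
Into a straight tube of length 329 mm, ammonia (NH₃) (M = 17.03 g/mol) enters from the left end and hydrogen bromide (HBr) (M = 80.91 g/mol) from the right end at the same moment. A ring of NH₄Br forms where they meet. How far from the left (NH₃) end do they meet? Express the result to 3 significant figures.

In equal time, each gas travels a distance ∝ its rate ∝ 1/√M, so d_NH₃/d_HBr = √(M_HBr/M_NH₃) = √(80.91/17.03) = 2.180.
With d_NH₃ + d_HBr = 329 mm, d_HBr = 329/(1 + 2.180) = 103.5 mm.
d_NH₃ = 329 − 103.5 = 226 mm.

226 mm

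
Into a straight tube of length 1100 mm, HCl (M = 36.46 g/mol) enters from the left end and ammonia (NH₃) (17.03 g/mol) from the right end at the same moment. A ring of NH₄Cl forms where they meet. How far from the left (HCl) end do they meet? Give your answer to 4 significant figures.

The fronts meet when d_HCl + d_NH₃ = L with d_HCl/d_NH₃ = √(M_NH₃/M_HCl) (Graham's law). Here √(M_NH₃/M_HCl) = √(17.03/36.46) = 0.6834.
With d_HCl + d_NH₃ = 1100 mm, d_NH₃ = 1100/(1 + 0.6834) = 653.4 mm.
d_HCl = 1100 − 653.4 = 446.6 mm.

446.6 mm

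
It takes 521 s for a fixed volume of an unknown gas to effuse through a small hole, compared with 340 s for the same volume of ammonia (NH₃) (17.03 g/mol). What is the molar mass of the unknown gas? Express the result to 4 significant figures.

Graham's law gives t_X/t_NH₃ = √(M_X/M_NH₃).
521/340 = 1.532 = √(M_X/17.03)
M_X = 17.03 × 1.532² = 17.03 × 2.348 = 39.99 g/mol

39.99 g/mol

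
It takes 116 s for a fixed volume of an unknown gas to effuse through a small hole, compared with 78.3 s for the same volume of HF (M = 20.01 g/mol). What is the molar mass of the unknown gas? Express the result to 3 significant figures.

43.9 g/mol

Graham's law gives t_X/t_HF = √(M_X/M_HF).
116/78.3 = 1.481 = √(M_X/20.01)
M_X = 20.01 × 1.481² = 20.01 × 2.195 = 43.9 g/mol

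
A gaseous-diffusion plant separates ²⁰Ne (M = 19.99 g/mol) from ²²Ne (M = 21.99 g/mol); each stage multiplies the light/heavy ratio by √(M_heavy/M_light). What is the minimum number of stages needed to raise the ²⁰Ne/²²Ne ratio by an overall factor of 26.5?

69

Per stage α = (21.99/19.99)^(1/2) = 1.10005^0.5, giving ln α = 0.04768.
Need α^N ≥ 26.5 ⇒ N ≥ ln(26.5) / ln α = 3.277 / 0.04768 = 68.74.
Rounding up, N = 69 stages.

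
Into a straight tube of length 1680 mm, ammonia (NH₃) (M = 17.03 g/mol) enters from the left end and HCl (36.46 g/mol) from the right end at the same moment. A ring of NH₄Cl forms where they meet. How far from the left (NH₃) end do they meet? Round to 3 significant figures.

998 mm

Graham's law gives d_NH₃/d_HCl = rate_NH₃/rate_HCl = √(M_HCl/M_NH₃) = √(36.46/17.03) = 1.463.
With d_NH₃ + d_HCl = 1680 mm, d_HCl = 1680/(1 + 1.463) = 682.0 mm.
d_NH₃ = 1680 − 682.0 = 998 mm.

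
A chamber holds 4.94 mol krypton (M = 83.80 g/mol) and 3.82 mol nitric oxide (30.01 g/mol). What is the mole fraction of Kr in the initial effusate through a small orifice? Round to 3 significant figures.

0.436

Rate_i ∝ x_i/√M_i (Graham's law weighted by mole fraction), so the effusate composition follows n_i/√M_i.
x_Kr(eff) = (n_Kr/√M_Kr) / (n_Kr/√M_Kr + n_NO/√M_NO)
= (4.94/√83.80) / (4.94/√83.80 + 3.82/√30.01) = 0.5396/(0.5396 + 0.6973) = 0.436.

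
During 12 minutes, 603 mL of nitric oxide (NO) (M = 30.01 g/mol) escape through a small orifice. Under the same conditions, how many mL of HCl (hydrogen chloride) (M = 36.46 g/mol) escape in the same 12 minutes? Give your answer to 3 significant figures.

By Graham's law, rate_HCl/rate_NO = √(M_NO/M_HCl) = √(30.01/36.46) = √0.8231 = 0.9072.
So the volume for HCl is 603 × 0.9072 = 547 mL.

547 mL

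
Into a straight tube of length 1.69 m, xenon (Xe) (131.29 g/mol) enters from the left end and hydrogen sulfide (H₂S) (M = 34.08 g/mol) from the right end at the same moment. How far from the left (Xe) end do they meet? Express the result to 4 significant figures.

0.5704 m

Graham's law gives d_Xe/d_H₂S = rate_Xe/rate_H₂S = √(M_H₂S/M_Xe) = √(34.08/131.29) = 0.5095.
With d_Xe + d_H₂S = 1.69 m, d_H₂S = 1.69/(1 + 0.5095) = 1.120 m.
d_Xe = 1.69 − 1.120 = 0.5704 m.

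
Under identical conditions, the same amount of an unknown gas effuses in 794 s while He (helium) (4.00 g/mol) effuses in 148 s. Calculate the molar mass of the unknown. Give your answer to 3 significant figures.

Graham's law gives t_X/t_He = √(M_X/M_He).
794/148 = 5.365 = √(M_X/4.00)
M_X = 4.00 × 5.365² = 4.00 × 28.78 = 115 g/mol

115 g/mol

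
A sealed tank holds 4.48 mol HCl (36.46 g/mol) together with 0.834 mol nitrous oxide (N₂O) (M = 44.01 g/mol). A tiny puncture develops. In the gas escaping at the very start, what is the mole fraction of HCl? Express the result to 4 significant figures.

0.8551

Effusion rate of each component ∝ n_i/√M_i (partial pressure × 1/√M).
x_HCl(eff) = (n_HCl/√M_HCl) / (n_HCl/√M_HCl + n_N₂O/√M_N₂O)
= (4.48/√36.46) / (4.48/√36.46 + 0.834/√44.01) = 0.7419/(0.7419 + 0.1257) = 0.8551.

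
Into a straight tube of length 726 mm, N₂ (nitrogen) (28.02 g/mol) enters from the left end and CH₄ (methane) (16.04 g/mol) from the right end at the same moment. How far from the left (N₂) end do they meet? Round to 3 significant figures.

In equal time, each gas travels a distance ∝ its rate ∝ 1/√M, so d_N₂/d_CH₄ = √(M_CH₄/M_N₂) = √(16.04/28.02) = 0.7566.
With d_N₂ + d_CH₄ = 726 mm, d_CH₄ = 726/(1 + 0.7566) = 413.3 mm.
d_N₂ = 726 − 413.3 = 313 mm.

313 mm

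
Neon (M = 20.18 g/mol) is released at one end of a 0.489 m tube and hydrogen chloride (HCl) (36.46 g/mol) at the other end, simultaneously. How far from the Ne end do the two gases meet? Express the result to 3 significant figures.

In equal time, each gas travels a distance ∝ its rate ∝ 1/√M, so d_Ne/d_HCl = √(M_HCl/M_Ne) = √(36.46/20.18) = 1.344.
With d_Ne + d_HCl = 0.489 m, d_HCl = 0.489/(1 + 1.344) = 0.2086 m.
d_Ne = 0.489 − 0.2086 = 0.280 m.

0.280 m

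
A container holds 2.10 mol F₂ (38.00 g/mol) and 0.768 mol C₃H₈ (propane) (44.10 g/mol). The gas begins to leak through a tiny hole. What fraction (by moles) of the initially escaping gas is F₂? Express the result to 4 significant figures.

Effusion rate of each component ∝ n_i/√M_i (partial pressure × 1/√M).
So x_F₂ in the escaping gas = (n_F₂/√M_F₂) / Σ(n_i/√M_i)
= (2.10/√38.00) / (2.10/√38.00 + 0.768/√44.10) = 0.3407/(0.3407 + 0.1156) = 0.7466.

0.7466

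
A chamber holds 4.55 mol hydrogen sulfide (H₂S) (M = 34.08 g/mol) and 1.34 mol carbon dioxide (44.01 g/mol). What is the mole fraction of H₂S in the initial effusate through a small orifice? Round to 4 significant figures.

Each component's effusion rate ∝ (its partial pressure)·(1/√M) ∝ n_i/√M_i.
So x_H₂S in the escaping gas = (n_H₂S/√M_H₂S) / Σ(n_i/√M_i)
= (4.55/√34.08) / (4.55/√34.08 + 1.34/√44.01) = 0.7794/(0.7794 + 0.2020) = 0.7942.

0.7942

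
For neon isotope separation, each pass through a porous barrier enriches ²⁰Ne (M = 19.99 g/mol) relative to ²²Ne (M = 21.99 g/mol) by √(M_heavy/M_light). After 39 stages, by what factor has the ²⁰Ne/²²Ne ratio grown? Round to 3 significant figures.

6.42

Each stage multiplies the ratio by α = √(21.99/19.99), so after 39 stages the overall factor is α^39 = (21.99/19.99)^(39/2).
= 1.10005^(39/2) = 6.42.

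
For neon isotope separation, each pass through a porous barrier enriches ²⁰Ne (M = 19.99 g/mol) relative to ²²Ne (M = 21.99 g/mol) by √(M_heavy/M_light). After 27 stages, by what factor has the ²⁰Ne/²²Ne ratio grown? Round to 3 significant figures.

Overall factor = α^27 with α = √(21.99/19.99), i.e. (21.99/19.99)^(27/2).
= 1.10005^(27/2) = 3.62.

3.62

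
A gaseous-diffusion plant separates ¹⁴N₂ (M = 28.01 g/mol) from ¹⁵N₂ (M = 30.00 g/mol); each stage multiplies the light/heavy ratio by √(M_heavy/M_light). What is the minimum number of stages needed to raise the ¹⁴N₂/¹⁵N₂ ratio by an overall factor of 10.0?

68

Single-stage factor α = √(30.00/28.01), so ln α = ½ ln(1.07105) = 0.03432.
Need α^N ≥ 10.0 ⇒ N ≥ ln(10.0) / ln α = 2.303 / 0.03432 = 67.10.
So at least 68 stages are needed.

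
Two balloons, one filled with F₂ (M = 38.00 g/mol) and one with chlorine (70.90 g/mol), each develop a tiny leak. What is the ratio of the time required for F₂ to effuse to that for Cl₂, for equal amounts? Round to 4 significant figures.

Using Graham's law: t_F₂/t_Cl₂ = √(M_F₂/M_Cl₂) = √(38.00/70.90) = √0.5360 = 0.7321.

0.7321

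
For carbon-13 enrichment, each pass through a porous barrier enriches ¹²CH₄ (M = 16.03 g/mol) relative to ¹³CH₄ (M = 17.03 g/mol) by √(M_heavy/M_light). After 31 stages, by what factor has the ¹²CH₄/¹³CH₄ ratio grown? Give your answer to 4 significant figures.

2.555

The single-stage factor is √(M_heavy/M_light), so 31 stages give [√(17.03/16.03)]^31 = (17.03/16.03)^(31/2).
= 1.06238^(31/2) = 2.555.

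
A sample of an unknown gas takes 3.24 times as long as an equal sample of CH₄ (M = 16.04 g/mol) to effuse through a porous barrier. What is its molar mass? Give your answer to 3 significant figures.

By Graham's law, t_X/t_CH₄ = √(M_X/M_CH₄).
3.24 = √(M_X/16.04)
M_X = 16.04 × 3.24² = 16.04 × 10.50 = 168 g/mol

168 g/mol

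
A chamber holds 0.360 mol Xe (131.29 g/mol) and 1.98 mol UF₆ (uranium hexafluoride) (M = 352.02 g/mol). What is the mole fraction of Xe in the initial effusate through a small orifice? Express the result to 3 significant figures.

0.229

The effusion rate of species i is ∝ p_i/√M_i ∝ n_i/√M_i.
So x_Xe in the escaping gas = (n_Xe/√M_Xe) / Σ(n_i/√M_i)
= (0.360/√131.29) / (0.360/√131.29 + 1.98/√352.02) = 0.03142/(0.03142 + 0.1055) = 0.229.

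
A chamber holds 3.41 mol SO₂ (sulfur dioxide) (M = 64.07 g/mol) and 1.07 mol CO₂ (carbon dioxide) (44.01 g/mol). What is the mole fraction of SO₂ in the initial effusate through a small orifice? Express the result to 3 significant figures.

0.725

Effusion rate of each component ∝ n_i/√M_i (partial pressure × 1/√M).
x_SO₂(eff) = (n_SO₂/√M_SO₂) / (n_SO₂/√M_SO₂ + n_CO₂/√M_CO₂)
= (3.41/√64.07) / (3.41/√64.07 + 1.07/√44.01) = 0.4260/(0.4260 + 0.1613) = 0.725.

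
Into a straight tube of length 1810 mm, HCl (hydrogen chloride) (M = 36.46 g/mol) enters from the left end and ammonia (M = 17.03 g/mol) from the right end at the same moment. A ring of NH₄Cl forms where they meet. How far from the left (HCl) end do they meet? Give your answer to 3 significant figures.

Graham's law gives d_HCl/d_NH₃ = rate_HCl/rate_NH₃ = √(M_NH₃/M_HCl) = √(17.03/36.46) = 0.6834.
With d_HCl + d_NH₃ = 1810 mm, d_NH₃ = 1810/(1 + 0.6834) = 1075 mm.
d_HCl = 1810 − 1075 = 735 mm.

735 mm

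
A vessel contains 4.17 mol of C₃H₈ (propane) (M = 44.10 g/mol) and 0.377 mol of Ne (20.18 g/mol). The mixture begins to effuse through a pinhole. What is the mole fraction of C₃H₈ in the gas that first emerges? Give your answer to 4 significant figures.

0.8821

Rate_i ∝ x_i/√M_i (Graham's law weighted by mole fraction), so the effusate composition follows n_i/√M_i.
So x_C₃H₈ in the escaping gas = (n_C₃H₈/√M_C₃H₈) / Σ(n_i/√M_i)
= (4.17/√44.10) / (4.17/√44.10 + 0.377/√20.18) = 0.6279/(0.6279 + 0.08392) = 0.8821.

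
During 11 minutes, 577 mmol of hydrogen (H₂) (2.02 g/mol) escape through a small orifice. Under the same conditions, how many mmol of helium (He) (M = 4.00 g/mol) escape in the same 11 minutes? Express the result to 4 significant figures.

410.0 mmol

Graham's law gives rate_He/rate_H₂ = √(M_H₂/M_He) = √(2.02/4.00) = √0.5050 = 0.7106.
So the amount for He is 577 × 0.7106 = 410.0 mmol.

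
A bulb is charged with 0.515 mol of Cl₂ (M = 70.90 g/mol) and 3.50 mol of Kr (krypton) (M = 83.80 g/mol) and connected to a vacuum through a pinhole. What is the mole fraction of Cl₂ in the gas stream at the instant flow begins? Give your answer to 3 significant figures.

Each component's effusion rate ∝ (its partial pressure)·(1/√M) ∝ n_i/√M_i.
Mole fraction of Cl₂ in the effusate = (n_Cl₂/√M_Cl₂) / (n_Cl₂/√M_Cl₂ + n_Kr/√M_Kr)
= (0.515/√70.90) / (0.515/√70.90 + 3.50/√83.80) = 0.06116/(0.06116 + 0.3823) = 0.138.

0.138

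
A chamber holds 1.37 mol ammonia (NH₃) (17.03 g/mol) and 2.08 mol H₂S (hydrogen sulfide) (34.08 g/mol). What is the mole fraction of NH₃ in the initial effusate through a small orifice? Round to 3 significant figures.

0.482

The effusion rate of species i is ∝ p_i/√M_i ∝ n_i/√M_i.
Mole fraction of NH₃ in the effusate = (n_NH₃/√M_NH₃) / (n_NH₃/√M_NH₃ + n_H₂S/√M_H₂S)
= (1.37/√17.03) / (1.37/√17.03 + 2.08/√34.08) = 0.3320/(0.3320 + 0.3563) = 0.482.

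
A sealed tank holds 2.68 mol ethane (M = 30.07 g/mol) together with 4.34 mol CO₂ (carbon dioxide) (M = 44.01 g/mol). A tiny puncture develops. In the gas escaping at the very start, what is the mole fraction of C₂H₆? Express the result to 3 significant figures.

Rate_i ∝ x_i/√M_i (Graham's law weighted by mole fraction), so the effusate composition follows n_i/√M_i.
Mole fraction of C₂H₆ in the effusate = (n_C₂H₆/√M_C₂H₆) / (n_C₂H₆/√M_C₂H₆ + n_CO₂/√M_CO₂)
= (2.68/√30.07) / (2.68/√30.07 + 4.34/√44.01) = 0.4887/(0.4887 + 0.6542) = 0.428.

0.428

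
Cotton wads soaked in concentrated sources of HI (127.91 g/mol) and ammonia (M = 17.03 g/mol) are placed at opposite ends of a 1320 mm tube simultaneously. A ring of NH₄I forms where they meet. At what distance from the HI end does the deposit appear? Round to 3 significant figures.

Graham's law gives d_HI/d_NH₃ = rate_HI/rate_NH₃ = √(M_NH₃/M_HI) = √(17.03/127.91) = 0.3649.
With d_HI + d_NH₃ = 1320 mm, d_NH₃ = 1320/(1 + 0.3649) = 967.1 mm.
d_HI = 1320 − 967.1 = 353 mm.

353 mm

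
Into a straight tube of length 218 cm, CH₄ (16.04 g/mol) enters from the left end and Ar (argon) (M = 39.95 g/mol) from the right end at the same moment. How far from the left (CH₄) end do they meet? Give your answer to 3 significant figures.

In equal time, each gas travels a distance ∝ its rate ∝ 1/√M, so d_CH₄/d_Ar = √(M_Ar/M_CH₄) = √(39.95/16.04) = 1.578.
With d_CH₄ + d_Ar = 218 cm, d_Ar = 218/(1 + 1.578) = 84.56 cm.
d_CH₄ = 218 − 84.56 = 133 cm.

133 cm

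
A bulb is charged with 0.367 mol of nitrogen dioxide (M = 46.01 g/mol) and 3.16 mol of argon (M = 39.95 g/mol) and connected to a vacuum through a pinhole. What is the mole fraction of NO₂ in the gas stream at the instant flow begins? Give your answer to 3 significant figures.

Rate_i ∝ x_i/√M_i (Graham's law weighted by mole fraction), so the effusate composition follows n_i/√M_i.
x_NO₂(eff) = (n_NO₂/√M_NO₂) / (n_NO₂/√M_NO₂ + n_Ar/√M_Ar)
= (0.367/√46.01) / (0.367/√46.01 + 3.16/√39.95) = 0.05411/(0.05411 + 0.5000) = 0.0977.

0.0977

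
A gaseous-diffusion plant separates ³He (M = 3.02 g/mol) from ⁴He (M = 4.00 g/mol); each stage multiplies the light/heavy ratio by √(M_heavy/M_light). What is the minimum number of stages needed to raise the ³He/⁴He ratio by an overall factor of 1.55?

Per stage α = (4.00/3.02)^(1/2) = 1.32450^0.5, giving ln α = 0.1405.
Need α^N ≥ 1.55 ⇒ N ≥ ln(1.55) / ln α = 0.4383 / 0.1405 = 3.12.
Minimum whole number of stages: N = 4.

4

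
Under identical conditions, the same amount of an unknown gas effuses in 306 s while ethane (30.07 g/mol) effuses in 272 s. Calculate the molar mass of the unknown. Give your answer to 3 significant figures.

Graham's law gives t_X/t_C₂H₆ = √(M_X/M_C₂H₆).
306/272 = 1.125 = √(M_X/30.07)
M_X = 30.07 × 1.125² = 30.07 × 1.266 = 38.1 g/mol

38.1 g/mol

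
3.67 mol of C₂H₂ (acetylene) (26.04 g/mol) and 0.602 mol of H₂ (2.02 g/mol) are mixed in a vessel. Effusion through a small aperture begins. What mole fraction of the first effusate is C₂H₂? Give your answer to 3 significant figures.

Effusion rate of each component ∝ n_i/√M_i (partial pressure × 1/√M).
x_C₂H₂(eff) = (n_C₂H₂/√M_C₂H₂) / (n_C₂H₂/√M_C₂H₂ + n_H₂/√M_H₂)
= (3.67/√26.04) / (3.67/√26.04 + 0.602/√2.02) = 0.7192/(0.7192 + 0.4236) = 0.629.

0.629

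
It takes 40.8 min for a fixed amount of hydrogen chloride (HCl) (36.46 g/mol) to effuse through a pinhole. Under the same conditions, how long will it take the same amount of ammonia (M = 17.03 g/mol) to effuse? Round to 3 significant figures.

From Graham's law, t_NH₃/t_HCl = √(M_NH₃/M_HCl) = √(17.03/36.46) = √0.4671 = 0.6834.
So the time for NH₃ is 40.8 × 0.6834 = 27.9 min.

27.9 min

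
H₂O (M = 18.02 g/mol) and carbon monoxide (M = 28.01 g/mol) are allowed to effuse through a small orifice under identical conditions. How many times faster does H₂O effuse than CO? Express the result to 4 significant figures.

1.247

Using Graham's law: rate_H₂O/rate_CO = √(M_CO/M_H₂O) = √(28.01/18.02) = √1.554 = 1.247.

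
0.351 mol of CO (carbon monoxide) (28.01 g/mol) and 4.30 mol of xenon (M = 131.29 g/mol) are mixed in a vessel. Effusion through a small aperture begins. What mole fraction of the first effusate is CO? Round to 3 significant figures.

The effusion rate of species i is ∝ p_i/√M_i ∝ n_i/√M_i.
Mole fraction of CO in the effusate = (n_CO/√M_CO) / (n_CO/√M_CO + n_Xe/√M_Xe)
= (0.351/√28.01) / (0.351/√28.01 + 4.30/√131.29) = 0.06632/(0.06632 + 0.3753) = 0.150.

0.150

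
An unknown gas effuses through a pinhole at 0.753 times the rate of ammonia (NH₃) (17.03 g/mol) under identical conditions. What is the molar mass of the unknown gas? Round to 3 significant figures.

30.0 g/mol

Since effusion rate ∝ 1/√M, rate_X/rate_NH₃ = √(M_NH₃/M_X).
0.753 = √(17.03/M_X)
M_X = 17.03 / 0.753² = 17.03 / 0.5670 = 30.0 g/mol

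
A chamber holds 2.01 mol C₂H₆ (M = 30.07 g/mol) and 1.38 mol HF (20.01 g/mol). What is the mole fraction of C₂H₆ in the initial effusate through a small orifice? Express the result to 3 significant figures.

0.543

Each component's effusion rate ∝ (its partial pressure)·(1/√M) ∝ n_i/√M_i.
So x_C₂H₆ in the escaping gas = (n_C₂H₆/√M_C₂H₆) / Σ(n_i/√M_i)
= (2.01/√30.07) / (2.01/√30.07 + 1.38/√20.01) = 0.3665/(0.3665 + 0.3085) = 0.543.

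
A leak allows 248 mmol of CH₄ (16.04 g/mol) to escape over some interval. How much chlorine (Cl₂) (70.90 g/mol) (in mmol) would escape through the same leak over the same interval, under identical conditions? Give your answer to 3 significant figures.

118 mmol

From Graham's law, rate_Cl₂/rate_CH₄ = √(M_CH₄/M_Cl₂) = √(16.04/70.90) = √0.2262 = 0.4756.
So the amount for Cl₂ is 248 × 0.4756 = 118 mmol.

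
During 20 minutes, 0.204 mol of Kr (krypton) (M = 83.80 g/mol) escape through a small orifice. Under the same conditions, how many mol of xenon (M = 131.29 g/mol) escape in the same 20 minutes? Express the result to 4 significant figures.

Since effusion rate ∝ 1/√M, rate_Xe/rate_Kr = √(M_Kr/M_Xe) = √(83.80/131.29) = √0.6383 = 0.7989.
So the amount for Xe is 0.204 × 0.7989 = 0.1630 mol.

0.1630 mol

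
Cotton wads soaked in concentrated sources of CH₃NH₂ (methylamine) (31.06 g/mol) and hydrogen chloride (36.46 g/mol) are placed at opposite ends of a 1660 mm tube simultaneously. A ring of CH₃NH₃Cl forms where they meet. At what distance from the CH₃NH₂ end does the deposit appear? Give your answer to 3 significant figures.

863 mm

In equal time, each gas travels a distance ∝ its rate ∝ 1/√M, so d_CH₃NH₂/d_HCl = √(M_HCl/M_CH₃NH₂) = √(36.46/31.06) = 1.083.
With d_CH₃NH₂ + d_HCl = 1660 mm, d_HCl = 1660/(1 + 1.083) = 796.8 mm.
d_CH₃NH₂ = 1660 − 796.8 = 863 mm.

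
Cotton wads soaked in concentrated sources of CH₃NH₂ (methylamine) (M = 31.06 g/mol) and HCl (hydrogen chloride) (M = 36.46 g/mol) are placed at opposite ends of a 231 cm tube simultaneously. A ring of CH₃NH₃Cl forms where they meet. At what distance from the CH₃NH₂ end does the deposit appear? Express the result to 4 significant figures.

120.1 cm

The fronts meet when d_CH₃NH₂ + d_HCl = L with d_CH₃NH₂/d_HCl = √(M_HCl/M_CH₃NH₂) (Graham's law). Here √(M_HCl/M_CH₃NH₂) = √(36.46/31.06) = 1.083.
With d_CH₃NH₂ + d_HCl = 231 cm, d_HCl = 231/(1 + 1.083) = 110.9 cm.
d_CH₃NH₂ = 231 − 110.9 = 120.1 cm.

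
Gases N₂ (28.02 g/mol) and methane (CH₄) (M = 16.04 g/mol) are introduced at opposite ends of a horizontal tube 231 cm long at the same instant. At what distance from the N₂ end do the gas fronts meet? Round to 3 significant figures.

Distances travelled in equal time are proportional to diffusion rates, so d_N₂/d_CH₄ = √(M_CH₄/M_N₂) = √(16.04/28.02) = 0.7566.
With d_N₂ + d_CH₄ = 231 cm, d_CH₄ = 231/(1 + 0.7566) = 131.5 cm.
d_N₂ = 231 − 131.5 = 99.5 cm.

99.5 cm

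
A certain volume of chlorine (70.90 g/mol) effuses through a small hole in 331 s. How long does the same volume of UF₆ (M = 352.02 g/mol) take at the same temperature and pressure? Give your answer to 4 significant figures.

Since effusion rate ∝ 1/√M, t_UF₆/t_Cl₂ = √(M_UF₆/M_Cl₂) = √(352.02/70.90) = √4.965 = 2.228.
So the time for UF₆ is 331 × 2.228 = 737.5 s.

737.5 s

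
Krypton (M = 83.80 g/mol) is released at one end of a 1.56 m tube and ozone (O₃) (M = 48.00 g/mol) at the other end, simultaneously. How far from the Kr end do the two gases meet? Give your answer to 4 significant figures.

In equal time, each gas travels a distance ∝ its rate ∝ 1/√M, so d_Kr/d_O₃ = √(M_O₃/M_Kr) = √(48.00/83.80) = 0.7568.
With d_Kr + d_O₃ = 1.56 m, d_O₃ = 1.56/(1 + 0.7568) = 0.8880 m.
d_Kr = 1.56 − 0.8880 = 0.6720 m.

0.6720 m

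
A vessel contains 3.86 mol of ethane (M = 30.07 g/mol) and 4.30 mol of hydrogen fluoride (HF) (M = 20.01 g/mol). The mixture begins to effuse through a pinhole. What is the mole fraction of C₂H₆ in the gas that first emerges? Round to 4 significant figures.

0.4227

Rate_i ∝ x_i/√M_i (Graham's law weighted by mole fraction), so the effusate composition follows n_i/√M_i.
So x_C₂H₆ in the escaping gas = (n_C₂H₆/√M_C₂H₆) / Σ(n_i/√M_i)
= (3.86/√30.07) / (3.86/√30.07 + 4.30/√20.01) = 0.7039/(0.7039 + 0.9613) = 0.4227.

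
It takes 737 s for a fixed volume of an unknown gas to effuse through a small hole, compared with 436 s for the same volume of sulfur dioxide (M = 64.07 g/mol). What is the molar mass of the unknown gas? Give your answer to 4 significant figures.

183.1 g/mol

Using Graham's law: t_X/t_SO₂ = √(M_X/M_SO₂).
737/436 = 1.690 = √(M_X/64.07)
M_X = 64.07 × 1.690² = 64.07 × 2.857 = 183.1 g/mol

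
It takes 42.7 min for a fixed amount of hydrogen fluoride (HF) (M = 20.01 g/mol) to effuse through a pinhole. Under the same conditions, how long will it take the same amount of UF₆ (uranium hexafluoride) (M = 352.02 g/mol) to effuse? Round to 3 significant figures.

179 min

Since effusion rate ∝ 1/√M, t_UF₆/t_HF = √(M_UF₆/M_HF) = √(352.02/20.01) = √17.59 = 4.194.
So the time for UF₆ is 42.7 × 4.194 = 179 min.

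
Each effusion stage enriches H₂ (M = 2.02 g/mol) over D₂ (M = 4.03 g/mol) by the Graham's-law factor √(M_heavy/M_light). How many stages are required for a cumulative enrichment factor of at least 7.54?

6

Per stage α = (4.03/2.02)^(1/2) = 1.99505^0.5, giving ln α = 0.3453.
Need α^N ≥ 7.54 ⇒ N ≥ ln(7.54) / ln α = 2.020 / 0.3453 = 5.85.
Minimum whole number of stages: N = 6.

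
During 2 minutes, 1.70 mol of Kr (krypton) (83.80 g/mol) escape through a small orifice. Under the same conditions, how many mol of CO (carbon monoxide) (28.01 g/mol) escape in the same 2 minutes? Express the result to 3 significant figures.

2.94 mol

Using Graham's law: rate_CO/rate_Kr = √(M_Kr/M_CO) = √(83.80/28.01) = √2.992 = 1.730.
So the amount for CO is 1.70 × 1.730 = 2.94 mol.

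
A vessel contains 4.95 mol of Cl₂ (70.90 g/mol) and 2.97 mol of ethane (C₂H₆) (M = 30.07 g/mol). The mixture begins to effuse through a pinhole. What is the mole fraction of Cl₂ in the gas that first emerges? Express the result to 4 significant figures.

Each component's effusion rate ∝ (its partial pressure)·(1/√M) ∝ n_i/√M_i.
So x_Cl₂ in the escaping gas = (n_Cl₂/√M_Cl₂) / Σ(n_i/√M_i)
= (4.95/√70.90) / (4.95/√70.90 + 2.97/√30.07) = 0.5879/(0.5879 + 0.5416) = 0.5205.

0.5205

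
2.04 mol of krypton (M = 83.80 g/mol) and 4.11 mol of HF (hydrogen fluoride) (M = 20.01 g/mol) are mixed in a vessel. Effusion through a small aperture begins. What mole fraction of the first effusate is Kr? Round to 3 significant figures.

0.195

Each component's effusion rate ∝ (its partial pressure)·(1/√M) ∝ n_i/√M_i.
x_Kr(eff) = (n_Kr/√M_Kr) / (n_Kr/√M_Kr + n_HF/√M_HF)
= (2.04/√83.80) / (2.04/√83.80 + 4.11/√20.01) = 0.2228/(0.2228 + 0.9188) = 0.195.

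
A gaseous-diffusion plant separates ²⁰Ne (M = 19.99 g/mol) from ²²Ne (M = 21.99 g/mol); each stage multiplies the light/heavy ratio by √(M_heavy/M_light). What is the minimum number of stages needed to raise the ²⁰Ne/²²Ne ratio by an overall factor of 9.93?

49

With α = √(21.99/19.99) per stage, ln α = ½ ln(1.10005) = 0.04768.
Need α^N ≥ 9.93 ⇒ N ≥ ln(9.93) / ln α = 2.296 / 0.04768 = 48.15.
So at least 49 stages are needed.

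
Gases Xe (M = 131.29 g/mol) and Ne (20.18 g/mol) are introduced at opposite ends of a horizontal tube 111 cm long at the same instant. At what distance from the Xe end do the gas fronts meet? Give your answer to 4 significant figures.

In equal time, each gas travels a distance ∝ its rate ∝ 1/√M, so d_Xe/d_Ne = √(M_Ne/M_Xe) = √(20.18/131.29) = 0.3921.
With d_Xe + d_Ne = 111 cm, d_Ne = 111/(1 + 0.3921) = 79.74 cm.
d_Xe = 111 − 79.74 = 31.26 cm.

31.26 cm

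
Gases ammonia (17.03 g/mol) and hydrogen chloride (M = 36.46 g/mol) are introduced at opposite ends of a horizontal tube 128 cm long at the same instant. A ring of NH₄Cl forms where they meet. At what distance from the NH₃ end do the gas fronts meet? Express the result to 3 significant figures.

76.0 cm

The fronts meet when d_NH₃ + d_HCl = L with d_NH₃/d_HCl = √(M_HCl/M_NH₃) (Graham's law). Here √(M_HCl/M_NH₃) = √(36.46/17.03) = 1.463.
With d_NH₃ + d_HCl = 128 cm, d_HCl = 128/(1 + 1.463) = 51.97 cm.
d_NH₃ = 128 − 51.97 = 76.0 cm.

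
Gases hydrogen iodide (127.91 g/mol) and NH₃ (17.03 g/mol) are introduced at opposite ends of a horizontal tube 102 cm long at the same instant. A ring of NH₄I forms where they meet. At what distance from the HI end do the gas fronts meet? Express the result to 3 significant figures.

27.3 cm

In equal time, each gas travels a distance ∝ its rate ∝ 1/√M, so d_HI/d_NH₃ = √(M_NH₃/M_HI) = √(17.03/127.91) = 0.3649.
With d_HI + d_NH₃ = 102 cm, d_NH₃ = 102/(1 + 0.3649) = 74.73 cm.
d_HI = 102 − 74.73 = 27.3 cm.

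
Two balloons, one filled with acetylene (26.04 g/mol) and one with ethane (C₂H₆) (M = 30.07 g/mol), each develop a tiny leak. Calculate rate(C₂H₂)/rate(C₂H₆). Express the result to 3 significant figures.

Graham's law gives rate_C₂H₂/rate_C₂H₆ = √(M_C₂H₆/M_C₂H₂) = √(30.07/26.04) = √1.155 = 1.07.

1.07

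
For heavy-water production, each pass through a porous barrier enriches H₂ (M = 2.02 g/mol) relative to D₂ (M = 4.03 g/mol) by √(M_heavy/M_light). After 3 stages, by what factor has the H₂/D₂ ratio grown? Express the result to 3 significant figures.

2.82

After 3 stages the ratio has grown by (√(4.03/2.02))^3 = (4.03/2.02)^(3/2).
= 1.99505^(3/2) = 2.82.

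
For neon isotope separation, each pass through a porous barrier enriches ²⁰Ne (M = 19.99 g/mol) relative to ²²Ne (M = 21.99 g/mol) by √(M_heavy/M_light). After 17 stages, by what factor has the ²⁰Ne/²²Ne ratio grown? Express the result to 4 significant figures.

2.249

Overall factor = α^17 with α = √(21.99/19.99), i.e. (21.99/19.99)^(17/2).
= 1.10005^(17/2) = 2.249.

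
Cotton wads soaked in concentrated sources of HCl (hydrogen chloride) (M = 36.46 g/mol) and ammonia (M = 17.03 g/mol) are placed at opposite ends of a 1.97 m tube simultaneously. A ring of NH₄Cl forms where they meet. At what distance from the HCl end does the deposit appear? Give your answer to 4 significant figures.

Graham's law gives d_HCl/d_NH₃ = rate_HCl/rate_NH₃ = √(M_NH₃/M_HCl) = √(17.03/36.46) = 0.6834.
With d_HCl + d_NH₃ = 1.97 m, d_NH₃ = 1.97/(1 + 0.6834) = 1.170 m.
d_HCl = 1.97 − 1.170 = 0.7998 m.

0.7998 m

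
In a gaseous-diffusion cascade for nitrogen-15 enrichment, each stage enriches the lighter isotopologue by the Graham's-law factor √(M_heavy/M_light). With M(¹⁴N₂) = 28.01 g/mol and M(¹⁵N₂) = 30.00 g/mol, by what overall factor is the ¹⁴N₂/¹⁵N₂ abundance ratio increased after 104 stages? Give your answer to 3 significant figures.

Each stage multiplies the ratio by α = √(30.00/28.01), so after 104 stages the overall factor is α^104 = (30.00/28.01)^(104/2).
= 1.07105^52 = 35.5.

35.5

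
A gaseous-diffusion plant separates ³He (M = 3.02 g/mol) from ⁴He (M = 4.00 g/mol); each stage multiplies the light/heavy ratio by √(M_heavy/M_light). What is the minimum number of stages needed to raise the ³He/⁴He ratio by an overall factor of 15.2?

20

With α = √(4.00/3.02) per stage, ln α = ½ ln(1.32450) = 0.1405.
Need α^N ≥ 15.2 ⇒ N ≥ ln(15.2) / ln α = 2.721 / 0.1405 = 19.37.
So at least 20 stages are needed.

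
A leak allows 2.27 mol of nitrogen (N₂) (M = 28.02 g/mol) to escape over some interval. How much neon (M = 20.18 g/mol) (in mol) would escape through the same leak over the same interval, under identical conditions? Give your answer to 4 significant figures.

From Graham's law, rate_Ne/rate_N₂ = √(M_N₂/M_Ne) = √(28.02/20.18) = √1.389 = 1.178.
So the amount for Ne is 2.27 × 1.178 = 2.675 mol.

2.675 mol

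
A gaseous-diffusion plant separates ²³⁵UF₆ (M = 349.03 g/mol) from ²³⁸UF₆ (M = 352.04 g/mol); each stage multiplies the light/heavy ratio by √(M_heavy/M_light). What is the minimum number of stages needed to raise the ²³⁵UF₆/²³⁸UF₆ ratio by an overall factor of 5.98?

417

Single-stage factor α = √(352.04/349.03), so ln α = ½ ln(1.00862) = 0.004293.
Need α^N ≥ 5.98 ⇒ N ≥ ln(5.98) / ln α = 1.788 / 0.004293 = 416.54.
So at least 417 stages are needed.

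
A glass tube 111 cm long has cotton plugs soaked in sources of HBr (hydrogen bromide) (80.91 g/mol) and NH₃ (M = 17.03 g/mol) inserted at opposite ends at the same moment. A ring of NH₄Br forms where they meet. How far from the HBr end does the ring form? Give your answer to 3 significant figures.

Distances travelled in equal time are proportional to diffusion rates, so d_HBr/d_NH₃ = √(M_NH₃/M_HBr) = √(17.03/80.91) = 0.4588.
With d_HBr + d_NH₃ = 111 cm, d_NH₃ = 111/(1 + 0.4588) = 76.09 cm.
d_HBr = 111 − 76.09 = 34.9 cm.

34.9 cm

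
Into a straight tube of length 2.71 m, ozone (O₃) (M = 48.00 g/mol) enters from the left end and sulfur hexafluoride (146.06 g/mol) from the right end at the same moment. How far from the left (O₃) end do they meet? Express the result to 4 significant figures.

In equal time, each gas travels a distance ∝ its rate ∝ 1/√M, so d_O₃/d_SF₆ = √(M_SF₆/M_O₃) = √(146.06/48.00) = 1.744.
With d_O₃ + d_SF₆ = 2.71 m, d_SF₆ = 2.71/(1 + 1.744) = 0.9875 m.
d_O₃ = 2.71 − 0.9875 = 1.723 m.

1.723 m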